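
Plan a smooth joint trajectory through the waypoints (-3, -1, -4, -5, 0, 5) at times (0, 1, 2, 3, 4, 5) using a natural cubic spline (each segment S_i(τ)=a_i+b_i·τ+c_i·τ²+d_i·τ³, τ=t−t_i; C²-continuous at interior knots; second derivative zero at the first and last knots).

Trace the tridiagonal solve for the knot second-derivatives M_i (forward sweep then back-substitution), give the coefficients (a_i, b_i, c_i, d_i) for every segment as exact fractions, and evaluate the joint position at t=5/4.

  seg 0: a=-3 b=64/19 c=0 d=-26/19
  seg 1: a=-1 b=-14/19 c=-78/19 d=35/19
  seg 2: a=-4 b=-65/19 c=27/19 d=1
  seg 3: a=-5 b=46/19 c=84/19 d=-35/19
  seg 4: a=0 b=109/19 c=-21/19 d=7/19
S(5/4) = -1717/1216

Δ: Δ0=2, Δ1=-3, Δ2=-1, Δ3=5, Δ4=5
row 1: diag=4, rhs=-30; c'=1/4, d'=-15/2
row 2: denom=4−1·1/4=15/4; d'=(12−1·-15/2)/(15/4)=26/5
row 3: denom=4−1·4/15=56/15; d'=(36−1·26/5)/(56/15)=33/4
row 4: denom=4−1·15/56=209/56; d'=(0−1·33/4)/(209/56)=-42/19
back: M4=-42/19
back: M3=33/4−15/56·-42/19=168/19
back: M2=26/5−4/15·168/19=54/19
back: M1=-15/2−1/4·54/19=-156/19
M: M0=0, M1=-156/19, M2=54/19, M3=168/19, M4=-42/19, M5=0
seg 0: a=-3, c=M0/2=0, d=(M1−M0)/(6·1)=-26/19, b=Δ0−h0·(2M0+M1)/6=64/19
seg 1: a=-1, c=M1/2=-78/19, d=(M2−M1)/(6·1)=35/19, b=Δ1−h1·(2M1+M2)/6=-14/19
seg 2: a=-4, c=M2/2=27/19, d=(M3−M2)/(6·1)=1, b=Δ2−h2·(2M2+M3)/6=-65/19
seg 3: a=-5, c=M3/2=84/19, d=(M4−M3)/(6·1)=-35/19, b=Δ3−h3·(2M3+M4)/6=46/19
seg 4: a=0, c=M4/2=-21/19, d=(M5−M4)/(6·1)=7/19, b=Δ4−h4·(2M4+M5)/6=109/19
t_q=5/4 → seg 1, τ=1/4; S=-1+-14/19·τ+-78/19·τ²+35/19·τ³=-1717/1216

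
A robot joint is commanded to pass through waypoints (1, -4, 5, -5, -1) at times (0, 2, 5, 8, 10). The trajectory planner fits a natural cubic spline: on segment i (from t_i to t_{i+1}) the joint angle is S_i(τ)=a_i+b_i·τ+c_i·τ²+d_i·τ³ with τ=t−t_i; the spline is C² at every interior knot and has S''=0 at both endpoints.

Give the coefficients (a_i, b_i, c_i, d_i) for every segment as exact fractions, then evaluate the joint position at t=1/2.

Δ: Δ0=-5/2, Δ1=3, Δ2=-10/3, Δ3=2
row 1: diag=10, rhs=33; c'=3/10, d'=33/10
row 2: denom=12−3·3/10=111/10; d'=(-38−3·33/10)/(111/10)=-479/111
row 3: denom=10−3·10/37=340/37; d'=(32−3·-479/111)/(340/37)=1663/340
back: M3=1663/340
back: M2=-479/111−10/37·1663/340=-575/102
back: M1=33/10−3/10·-575/102=1697/340
M: M0=0, M1=1697/340, M2=-575/102, M3=1663/340, M4=0
seg 0: a=1, c=M0/2=0, d=(M1−M0)/(6·2)=1697/4080, b=Δ0−h0·(2M0+M1)/6=-4247/1020
seg 1: a=-4, c=M1/2=1697/680, d=(M2−M1)/(6·3)=-10841/18360, b=Δ1−h1·(2M1+M2)/6=211/255
seg 2: a=5, c=M2/2=-575/204, d=(M3−M2)/(6·3)=10739/18360, b=Δ2−h2·(2M2+M3)/6=-17/120
seg 3: a=-5, c=M3/2=1663/680, d=(M4−M3)/(6·2)=-1663/4080, b=Δ3−h3·(2M3+M4)/6=-643/510
t_q=1/2 → seg 0, τ=1/2; S=1+-4247/1020·τ+0·τ²+1697/4080·τ³=-2241/2176

  seg 0: a=1 b=-4247/1020 c=0 d=1697/4080
  seg 1: a=-4 b=211/255 c=1697/680 d=-10841/18360
  seg 2: a=5 b=-17/120 c=-575/204 d=10739/18360
  seg 3: a=-5 b=-643/510 c=1663/680 d=-1663/4080
S(1/2) = -2241/2176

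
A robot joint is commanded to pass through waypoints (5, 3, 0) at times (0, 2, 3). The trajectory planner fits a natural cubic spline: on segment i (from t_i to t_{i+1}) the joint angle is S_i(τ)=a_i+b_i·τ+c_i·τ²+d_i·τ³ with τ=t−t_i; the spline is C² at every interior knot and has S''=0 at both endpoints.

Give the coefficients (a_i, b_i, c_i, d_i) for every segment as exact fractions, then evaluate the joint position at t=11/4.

Δ: Δ0=-1, Δ1=-3
row 1: diag=6, rhs=-12; c'=1/6, d'=-2
back: M1=-2
M: M0=0, M1=-2, M2=0
seg 0: a=5, c=M0/2=0, d=(M1−M0)/(6·2)=-1/6, b=Δ0−h0·(2M0+M1)/6=-1/3
seg 1: a=3, c=M1/2=-1, d=(M2−M1)/(6·1)=1/3, b=Δ1−h1·(2M1+M2)/6=-7/3
t_q=11/4 → seg 1, τ=3/4; S=3+-7/3·τ+-1·τ²+1/3·τ³=53/64

  seg 0: a=5 b=-1/3 c=0 d=-1/6
  seg 1: a=3 b=-7/3 c=-1 d=1/3
S(11/4) = 53/64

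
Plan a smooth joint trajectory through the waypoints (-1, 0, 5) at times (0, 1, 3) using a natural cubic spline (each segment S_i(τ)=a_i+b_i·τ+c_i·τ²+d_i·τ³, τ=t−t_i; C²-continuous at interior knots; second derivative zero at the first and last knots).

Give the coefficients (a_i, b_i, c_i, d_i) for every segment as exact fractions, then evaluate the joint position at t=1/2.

  seg 0: a=-1 b=3/4 c=0 d=1/4
  seg 1: a=0 b=3/2 c=3/4 d=-1/8
S(1/2) = -19/32

Δ: Δ0=1, Δ1=5/2
row 1: diag=6, rhs=9; c'=1/3, d'=3/2
back: M1=3/2
M: M0=0, M1=3/2, M2=0
seg 0: a=-1, c=M0/2=0, d=(M1−M0)/(6·1)=1/4, b=Δ0−h0·(2M0+M1)/6=3/4
seg 1: a=0, c=M1/2=3/4, d=(M2−M1)/(6·2)=-1/8, b=Δ1−h1·(2M1+M2)/6=3/2
t_q=1/2 → seg 0, τ=1/2; S=-1+3/4·τ+0·τ²+1/4·τ³=-19/32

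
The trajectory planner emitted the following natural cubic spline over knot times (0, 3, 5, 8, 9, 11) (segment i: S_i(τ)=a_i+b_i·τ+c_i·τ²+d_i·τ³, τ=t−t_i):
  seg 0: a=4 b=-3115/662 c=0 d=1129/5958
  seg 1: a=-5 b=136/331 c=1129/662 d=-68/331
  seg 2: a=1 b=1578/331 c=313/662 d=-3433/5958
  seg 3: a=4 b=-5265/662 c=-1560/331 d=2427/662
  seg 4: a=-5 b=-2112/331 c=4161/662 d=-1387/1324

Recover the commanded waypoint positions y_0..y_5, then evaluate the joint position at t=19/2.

y_0=4 y_1=-5 y_2=1 y_3=4 y_4=-5 y_5=-1
S(19/2) = -71495/10592

y_0 = S_0(0) = a_0 = 4
y_1 = S_1(0) = a_1 = -5
y_2 = S_2(0) = a_2 = 1
y_3 = S_3(0) = a_3 = 4
y_4 = S_4(0) = a_4 = -5
y_5 = S_4(2) = -1
t_q=19/2 is in segment 4 (τ=1/2); S_4(τ)=-71495/10592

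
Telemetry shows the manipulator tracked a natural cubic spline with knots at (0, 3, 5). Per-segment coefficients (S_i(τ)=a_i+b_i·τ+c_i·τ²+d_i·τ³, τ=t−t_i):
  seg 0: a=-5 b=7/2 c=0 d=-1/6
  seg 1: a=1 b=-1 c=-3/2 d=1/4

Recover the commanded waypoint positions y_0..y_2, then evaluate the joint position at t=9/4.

y_0=-5 y_1=1 y_2=-5
S(9/4) = 125/128

y_0 = S_0(0) = a_0 = -5
y_1 = S_1(0) = a_1 = 1
y_2 = S_1(2) = -5
t_q=9/4 is in segment 0 (τ=9/4); S_0(τ)=125/128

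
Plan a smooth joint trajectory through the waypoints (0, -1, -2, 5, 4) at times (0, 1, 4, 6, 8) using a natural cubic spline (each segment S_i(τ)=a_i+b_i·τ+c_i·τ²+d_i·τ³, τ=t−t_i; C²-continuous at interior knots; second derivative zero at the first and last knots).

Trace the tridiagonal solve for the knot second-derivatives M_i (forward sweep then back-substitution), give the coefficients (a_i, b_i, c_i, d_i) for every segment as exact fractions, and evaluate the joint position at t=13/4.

  seg 0: a=0 b=-353/402 c=0 d=-49/402
  seg 1: a=-1 b=-250/201 c=-49/134 d=269/1206
  seg 2: a=-2 b=1039/402 c=110/67 d=-119/201
  seg 3: a=5 b=823/402 c=-128/67 d=64/201
S(13/4) = -26663/8576

Δ: Δ0=-1, Δ1=-1/3, Δ2=7/2, Δ3=-1/2
row 1: diag=8, rhs=4; c'=3/8, d'=1/2
row 2: denom=10−3·3/8=71/8; d'=(23−3·1/2)/(71/8)=172/71
row 3: denom=8−2·16/71=536/71; d'=(-24−2·172/71)/(536/71)=-256/67
back: M3=-256/67
back: M2=172/71−16/71·-256/67=220/67
back: M1=1/2−3/8·220/67=-49/67
M: M0=0, M1=-49/67, M2=220/67, M3=-256/67, M4=0
seg 0: a=0, c=M0/2=0, d=(M1−M0)/(6·1)=-49/402, b=Δ0−h0·(2M0+M1)/6=-353/402
seg 1: a=-1, c=M1/2=-49/134, d=(M2−M1)/(6·3)=269/1206, b=Δ1−h1·(2M1+M2)/6=-250/201
seg 2: a=-2, c=M2/2=110/67, d=(M3−M2)/(6·2)=-119/201, b=Δ2−h2·(2M2+M3)/6=1039/402
seg 3: a=5, c=M3/2=-128/67, d=(M4−M3)/(6·2)=64/201, b=Δ3−h3·(2M3+M4)/6=823/402
t_q=13/4 → seg 1, τ=9/4; S=-1+-250/201·τ+-49/134·τ²+269/1206·τ³=-26663/8576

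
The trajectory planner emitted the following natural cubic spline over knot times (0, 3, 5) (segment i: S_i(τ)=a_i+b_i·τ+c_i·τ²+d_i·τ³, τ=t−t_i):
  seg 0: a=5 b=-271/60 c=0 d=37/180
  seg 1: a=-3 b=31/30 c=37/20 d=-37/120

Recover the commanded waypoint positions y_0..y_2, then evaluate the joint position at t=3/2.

y_0=5 y_1=-3 y_2=4
S(3/2) = -173/160

y_0 = S_0(0) = a_0 = 5
y_1 = S_1(0) = a_1 = -3
y_2 = S_1(2) = 4
t_q=3/2 is in segment 0 (τ=3/2); S_0(τ)=-173/160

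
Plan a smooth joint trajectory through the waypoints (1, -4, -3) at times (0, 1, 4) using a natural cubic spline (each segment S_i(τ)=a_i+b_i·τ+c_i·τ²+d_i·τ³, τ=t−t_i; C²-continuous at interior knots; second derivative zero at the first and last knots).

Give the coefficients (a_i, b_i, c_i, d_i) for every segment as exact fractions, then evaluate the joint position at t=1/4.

  seg 0: a=1 b=-17/3 c=0 d=2/3
  seg 1: a=-4 b=-11/3 c=2 d=-2/9
S(1/4) = -13/32

Δ: Δ0=-5, Δ1=1/3
row 1: diag=8, rhs=32; c'=3/8, d'=4
back: M1=4
M: M0=0, M1=4, M2=0
seg 0: a=1, c=M0/2=0, d=(M1−M0)/(6·1)=2/3, b=Δ0−h0·(2M0+M1)/6=-17/3
seg 1: a=-4, c=M1/2=2, d=(M2−M1)/(6·3)=-2/9, b=Δ1−h1·(2M1+M2)/6=-11/3
t_q=1/4 → seg 0, τ=1/4; S=1+-17/3·τ+0·τ²+2/3·τ³=-13/32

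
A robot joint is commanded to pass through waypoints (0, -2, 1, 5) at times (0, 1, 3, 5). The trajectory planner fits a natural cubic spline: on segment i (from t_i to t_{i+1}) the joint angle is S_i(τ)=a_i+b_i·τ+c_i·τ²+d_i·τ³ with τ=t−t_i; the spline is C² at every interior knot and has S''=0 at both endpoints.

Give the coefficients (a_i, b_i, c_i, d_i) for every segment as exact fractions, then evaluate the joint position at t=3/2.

Δ: Δ0=-2, Δ1=3/2, Δ2=2
row 1: diag=6, rhs=21; c'=1/3, d'=7/2
row 2: denom=8−2·1/3=22/3; d'=(3−2·7/2)/(22/3)=-6/11
back: M2=-6/11
back: M1=7/2−1/3·-6/11=81/22
M: M0=0, M1=81/22, M2=-6/11, M3=0
seg 0: a=0, c=M0/2=0, d=(M1−M0)/(6·1)=27/44, b=Δ0−h0·(2M0+M1)/6=-115/44
seg 1: a=-2, c=M1/2=81/44, d=(M2−M1)/(6·2)=-31/88, b=Δ1−h1·(2M1+M2)/6=-17/22
seg 2: a=1, c=M2/2=-3/11, d=(M3−M2)/(6·2)=1/22, b=Δ2−h2·(2M2+M3)/6=26/11
t_q=3/2 → seg 1, τ=1/2; S=-2+-17/22·τ+81/44·τ²+-31/88·τ³=-1387/704

  seg 0: a=0 b=-115/44 c=0 d=27/44
  seg 1: a=-2 b=-17/22 c=81/44 d=-31/88
  seg 2: a=1 b=26/11 c=-3/11 d=1/22
S(3/2) = -1387/704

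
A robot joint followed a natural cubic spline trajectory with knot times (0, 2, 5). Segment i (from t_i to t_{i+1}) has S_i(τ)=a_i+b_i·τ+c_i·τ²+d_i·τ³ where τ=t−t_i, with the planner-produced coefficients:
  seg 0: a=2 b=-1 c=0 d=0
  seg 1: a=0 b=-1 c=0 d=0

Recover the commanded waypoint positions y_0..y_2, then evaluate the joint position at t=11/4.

y_0=2 y_1=0 y_2=-3
S(11/4) = -3/4

y_0 = S_0(0) = a_0 = 2
y_1 = S_1(0) = a_1 = 0
y_2 = S_1(3) = -3
t_q=11/4 is in segment 1 (τ=3/4); S_1(τ)=-3/4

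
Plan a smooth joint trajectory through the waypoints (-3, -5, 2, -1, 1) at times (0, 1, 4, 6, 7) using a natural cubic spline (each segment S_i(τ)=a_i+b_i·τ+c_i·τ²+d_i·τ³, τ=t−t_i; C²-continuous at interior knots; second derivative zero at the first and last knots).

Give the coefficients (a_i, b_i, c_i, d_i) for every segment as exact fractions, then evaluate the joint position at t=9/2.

Δ: Δ0=-2, Δ1=7/3, Δ2=-3/2, Δ3=2
row 1: diag=8, rhs=26; c'=3/8, d'=13/4
row 2: denom=10−3·3/8=71/8; d'=(-23−3·13/4)/(71/8)=-262/71
row 3: denom=6−2·16/71=394/71; d'=(21−2·-262/71)/(394/71)=2015/394
back: M3=2015/394
back: M2=-262/71−16/71·2015/394=-954/197
back: M1=13/4−3/8·-954/197=998/197
M: M0=0, M1=998/197, M2=-954/197, M3=2015/394, M4=0
seg 0: a=-3, c=M0/2=0, d=(M1−M0)/(6·1)=499/591, b=Δ0−h0·(2M0+M1)/6=-1681/591
seg 1: a=-5, c=M1/2=499/197, d=(M2−M1)/(6·3)=-976/1773, b=Δ1−h1·(2M1+M2)/6=-184/591
seg 2: a=2, c=M2/2=-477/197, d=(M3−M2)/(6·2)=3923/4728, b=Δ2−h2·(2M2+M3)/6=14/591
seg 3: a=-1, c=M3/2=2015/788, d=(M4−M3)/(6·1)=-2015/2364, b=Δ3−h3·(2M3+M4)/6=349/1182
t_q=9/2 → seg 2, τ=1/2; S=2+14/591·τ+-477/197·τ²+3923/4728·τ³=19041/12608

  seg 0: a=-3 b=-1681/591 c=0 d=499/591
  seg 1: a=-5 b=-184/591 c=499/197 d=-976/1773
  seg 2: a=2 b=14/591 c=-477/197 d=3923/4728
  seg 3: a=-1 b=349/1182 c=2015/788 d=-2015/2364
S(9/2) = 19041/12608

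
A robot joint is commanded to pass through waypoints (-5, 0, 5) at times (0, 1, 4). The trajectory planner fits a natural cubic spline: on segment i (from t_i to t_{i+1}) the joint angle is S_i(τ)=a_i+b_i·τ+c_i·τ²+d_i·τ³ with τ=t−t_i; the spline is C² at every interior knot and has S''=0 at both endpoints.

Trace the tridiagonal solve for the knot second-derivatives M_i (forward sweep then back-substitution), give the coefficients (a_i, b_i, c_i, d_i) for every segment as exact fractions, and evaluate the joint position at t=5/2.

  seg 0: a=-5 b=65/12 c=0 d=-5/12
  seg 1: a=0 b=25/6 c=-5/4 d=5/36
S(5/2) = 125/32

Δ: Δ0=5, Δ1=5/3
row 1: diag=8, rhs=-20; c'=3/8, d'=-5/2
back: M1=-5/2
M: M0=0, M1=-5/2, M2=0
seg 0: a=-5, c=M0/2=0, d=(M1−M0)/(6·1)=-5/12, b=Δ0−h0·(2M0+M1)/6=65/12
seg 1: a=0, c=M1/2=-5/4, d=(M2−M1)/(6·3)=5/36, b=Δ1−h1·(2M1+M2)/6=25/6
t_q=5/2 → seg 1, τ=3/2; S=0+25/6·τ+-5/4·τ²+5/36·τ³=125/32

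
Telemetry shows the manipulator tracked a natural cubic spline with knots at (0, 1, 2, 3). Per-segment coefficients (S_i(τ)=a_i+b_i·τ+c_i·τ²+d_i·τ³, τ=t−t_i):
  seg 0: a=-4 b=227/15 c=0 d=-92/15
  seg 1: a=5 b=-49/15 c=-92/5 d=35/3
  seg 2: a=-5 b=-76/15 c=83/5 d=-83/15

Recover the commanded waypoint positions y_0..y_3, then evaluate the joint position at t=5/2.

y_0 = S_0(0) = a_0 = -4
y_1 = S_1(0) = a_1 = 5
y_2 = S_2(0) = a_2 = -5
y_3 = S_2(1) = 1
t_q=5/2 is in segment 2 (τ=1/2); S_2(τ)=-163/40

y_0=-4 y_1=5 y_2=-5 y_3=1
S(5/2) = -163/40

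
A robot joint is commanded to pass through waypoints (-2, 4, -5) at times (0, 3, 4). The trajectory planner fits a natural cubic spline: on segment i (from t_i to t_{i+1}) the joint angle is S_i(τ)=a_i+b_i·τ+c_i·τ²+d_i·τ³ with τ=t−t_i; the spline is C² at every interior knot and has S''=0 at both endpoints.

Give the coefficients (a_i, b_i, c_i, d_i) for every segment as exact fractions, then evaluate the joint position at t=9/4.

Δ: Δ0=2, Δ1=-9
row 1: diag=8, rhs=-66; c'=1/8, d'=-33/4
back: M1=-33/4
M: M0=0, M1=-33/4, M2=0
seg 0: a=-2, c=M0/2=0, d=(M1−M0)/(6·3)=-11/24, b=Δ0−h0·(2M0+M1)/6=49/8
seg 1: a=4, c=M1/2=-33/8, d=(M2−M1)/(6·1)=11/8, b=Δ1−h1·(2M1+M2)/6=-25/4
t_q=9/4 → seg 0, τ=9/4; S=-2+49/8·τ+0·τ²+-11/24·τ³=3359/512

  seg 0: a=-2 b=49/8 c=0 d=-11/24
  seg 1: a=4 b=-25/4 c=-33/8 d=11/8
S(9/4) = 3359/512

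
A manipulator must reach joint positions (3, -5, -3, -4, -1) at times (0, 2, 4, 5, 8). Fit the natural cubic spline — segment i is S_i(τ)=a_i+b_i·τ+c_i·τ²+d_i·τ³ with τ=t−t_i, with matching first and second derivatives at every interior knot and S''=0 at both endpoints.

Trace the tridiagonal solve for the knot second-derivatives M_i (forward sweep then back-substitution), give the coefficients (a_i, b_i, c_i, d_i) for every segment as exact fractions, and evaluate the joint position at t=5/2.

  seg 0: a=3 b=-959/172 c=0 d=271/688
  seg 1: a=-5 b=-73/86 c=813/344 d=-495/688
  seg 2: a=-3 b=-5/172 c=-84/43 d=169/172
  seg 3: a=-4 b=-85/86 c=171/172 d=-19/172
S(5/2) = -27099/5504

Δ: Δ0=-4, Δ1=1, Δ2=-1, Δ3=1
row 1: diag=8, rhs=30; c'=1/4, d'=15/4
row 2: denom=6−2·1/4=11/2; d'=(-12−2·15/4)/(11/2)=-39/11
row 3: denom=8−1·2/11=86/11; d'=(12−1·-39/11)/(86/11)=171/86
back: M3=171/86
back: M2=-39/11−2/11·171/86=-168/43
back: M1=15/4−1/4·-168/43=813/172
M: M0=0, M1=813/172, M2=-168/43, M3=171/86, M4=0
seg 0: a=3, c=M0/2=0, d=(M1−M0)/(6·2)=271/688, b=Δ0−h0·(2M0+M1)/6=-959/172
seg 1: a=-5, c=M1/2=813/344, d=(M2−M1)/(6·2)=-495/688, b=Δ1−h1·(2M1+M2)/6=-73/86
seg 2: a=-3, c=M2/2=-84/43, d=(M3−M2)/(6·1)=169/172, b=Δ2−h2·(2M2+M3)/6=-5/172
seg 3: a=-4, c=M3/2=171/172, d=(M4−M3)/(6·3)=-19/172, b=Δ3−h3·(2M3+M4)/6=-85/86
t_q=5/2 → seg 1, τ=1/2; S=-5+-73/86·τ+813/344·τ²+-495/688·τ³=-27099/5504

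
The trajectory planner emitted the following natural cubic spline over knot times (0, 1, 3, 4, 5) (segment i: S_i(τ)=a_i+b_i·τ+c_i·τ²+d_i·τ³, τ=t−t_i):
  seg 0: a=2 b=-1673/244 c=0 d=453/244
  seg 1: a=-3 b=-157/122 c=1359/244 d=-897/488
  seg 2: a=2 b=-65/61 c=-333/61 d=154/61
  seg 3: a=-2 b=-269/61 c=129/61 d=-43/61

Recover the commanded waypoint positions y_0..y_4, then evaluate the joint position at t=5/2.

y_0=2 y_1=-3 y_2=2 y_3=-2 y_4=-5
S(5/2) = 5457/3904

y_0 = S_0(0) = a_0 = 2
y_1 = S_1(0) = a_1 = -3
y_2 = S_2(0) = a_2 = 2
y_3 = S_3(0) = a_3 = -2
y_4 = S_3(1) = -5
t_q=5/2 is in segment 1 (τ=3/2); S_1(τ)=5457/3904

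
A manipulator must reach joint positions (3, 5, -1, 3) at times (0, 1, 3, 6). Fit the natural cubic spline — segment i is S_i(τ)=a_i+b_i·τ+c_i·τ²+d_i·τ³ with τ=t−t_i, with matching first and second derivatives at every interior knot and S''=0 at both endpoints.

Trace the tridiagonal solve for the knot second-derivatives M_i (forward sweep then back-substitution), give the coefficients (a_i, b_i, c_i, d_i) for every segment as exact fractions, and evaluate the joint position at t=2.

Δ: Δ0=2, Δ1=-3, Δ2=4/3
row 1: diag=6, rhs=-30; c'=1/3, d'=-5
row 2: denom=10−2·1/3=28/3; d'=(26−2·-5)/(28/3)=27/7
back: M2=27/7
back: M1=-5−1/3·27/7=-44/7
M: M0=0, M1=-44/7, M2=27/7, M3=0
seg 0: a=3, c=M0/2=0, d=(M1−M0)/(6·1)=-22/21, b=Δ0−h0·(2M0+M1)/6=64/21
seg 1: a=5, c=M1/2=-22/7, d=(M2−M1)/(6·2)=71/84, b=Δ1−h1·(2M1+M2)/6=-2/21
seg 2: a=-1, c=M2/2=27/14, d=(M3−M2)/(6·3)=-3/14, b=Δ2−h2·(2M2+M3)/6=-53/21
t_q=2 → seg 1, τ=1; S=5+-2/21·τ+-22/7·τ²+71/84·τ³=73/28

  seg 0: a=3 b=64/21 c=0 d=-22/21
  seg 1: a=5 b=-2/21 c=-22/7 d=71/84
  seg 2: a=-1 b=-53/21 c=27/14 d=-3/14
S(2) = 73/28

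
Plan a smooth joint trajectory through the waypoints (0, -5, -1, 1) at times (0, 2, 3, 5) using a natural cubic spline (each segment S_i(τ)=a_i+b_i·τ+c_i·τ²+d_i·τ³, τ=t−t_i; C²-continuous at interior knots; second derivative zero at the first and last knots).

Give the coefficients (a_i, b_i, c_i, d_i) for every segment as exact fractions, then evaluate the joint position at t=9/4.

  seg 0: a=0 b=-49/10 c=0 d=3/5
  seg 1: a=-5 b=23/10 c=18/5 d=-19/10
  seg 2: a=-1 b=19/5 c=-21/10 d=7/20
S(9/4) = -2707/640

Δ: Δ0=-5/2, Δ1=4, Δ2=1
row 1: diag=6, rhs=39; c'=1/6, d'=13/2
row 2: denom=6−1·1/6=35/6; d'=(-18−1·13/2)/(35/6)=-21/5
back: M2=-21/5
back: M1=13/2−1/6·-21/5=36/5
M: M0=0, M1=36/5, M2=-21/5, M3=0
seg 0: a=0, c=M0/2=0, d=(M1−M0)/(6·2)=3/5, b=Δ0−h0·(2M0+M1)/6=-49/10
seg 1: a=-5, c=M1/2=18/5, d=(M2−M1)/(6·1)=-19/10, b=Δ1−h1·(2M1+M2)/6=23/10
seg 2: a=-1, c=M2/2=-21/10, d=(M3−M2)/(6·2)=7/20, b=Δ2−h2·(2M2+M3)/6=19/5
t_q=9/4 → seg 1, τ=1/4; S=-5+23/10·τ+18/5·τ²+-19/10·τ³=-2707/640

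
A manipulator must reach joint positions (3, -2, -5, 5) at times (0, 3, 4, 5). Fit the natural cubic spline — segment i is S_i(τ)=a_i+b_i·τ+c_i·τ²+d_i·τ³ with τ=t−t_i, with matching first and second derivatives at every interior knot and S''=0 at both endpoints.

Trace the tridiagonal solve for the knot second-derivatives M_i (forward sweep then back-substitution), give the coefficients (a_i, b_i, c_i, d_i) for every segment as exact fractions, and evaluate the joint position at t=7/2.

  seg 0: a=3 b=10/93 c=0 d=-55/279
  seg 1: a=-2 b=-485/93 c=-55/31 d=371/93
  seg 2: a=-5 b=298/93 c=316/31 d=-316/93
S(7/2) = -1129/248

Δ: Δ0=-5/3, Δ1=-3, Δ2=10
row 1: diag=8, rhs=-8; c'=1/8, d'=-1
row 2: denom=4−1·1/8=31/8; d'=(78−1·-1)/(31/8)=632/31
back: M2=632/31
back: M1=-1−1/8·632/31=-110/31
M: M0=0, M1=-110/31, M2=632/31, M3=0
seg 0: a=3, c=M0/2=0, d=(M1−M0)/(6·3)=-55/279, b=Δ0−h0·(2M0+M1)/6=10/93
seg 1: a=-2, c=M1/2=-55/31, d=(M2−M1)/(6·1)=371/93, b=Δ1−h1·(2M1+M2)/6=-485/93
seg 2: a=-5, c=M2/2=316/31, d=(M3−M2)/(6·1)=-316/93, b=Δ2−h2·(2M2+M3)/6=298/93
t_q=7/2 → seg 1, τ=1/2; S=-2+-485/93·τ+-55/31·τ²+371/93·τ³=-1129/248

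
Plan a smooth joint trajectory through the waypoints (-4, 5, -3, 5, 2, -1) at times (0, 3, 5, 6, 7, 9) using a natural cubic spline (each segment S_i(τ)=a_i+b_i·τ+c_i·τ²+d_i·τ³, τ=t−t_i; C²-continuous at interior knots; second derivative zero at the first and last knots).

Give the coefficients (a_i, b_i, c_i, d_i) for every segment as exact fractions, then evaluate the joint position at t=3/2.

  seg 0: a=-4 b=8517/1228 c=0 d=-537/1228
  seg 1: a=5 b=-2991/614 c=-4833/1228 d=671/307
  seg 2: a=-3 b=3447/614 c=11271/1228 d=-8341/1228
  seg 3: a=5 b=4413/1228 c=-3438/307 d=5655/1228
  seg 4: a=2 b=-3063/614 c=3213/1228 d=-1071/2456
S(3/2) = 48409/9824

Δ: Δ0=3, Δ1=-4, Δ2=8, Δ3=-3, Δ4=-3/2
row 1: diag=10, rhs=-42; c'=1/5, d'=-21/5
row 2: denom=6−2·1/5=28/5; d'=(72−2·-21/5)/(28/5)=201/14
row 3: denom=4−1·5/28=107/28; d'=(-66−1·201/14)/(107/28)=-2250/107
row 4: denom=6−1·28/107=614/107; d'=(9−1·-2250/107)/(614/107)=3213/614
back: M4=3213/614
back: M3=-2250/107−28/107·3213/614=-6876/307
back: M2=201/14−5/28·-6876/307=11271/614
back: M1=-21/5−1/5·11271/614=-4833/614
M: M0=0, M1=-4833/614, M2=11271/614, M3=-6876/307, M4=3213/614, M5=0
seg 0: a=-4, c=M0/2=0, d=(M1−M0)/(6·3)=-537/1228, b=Δ0−h0·(2M0+M1)/6=8517/1228
seg 1: a=5, c=M1/2=-4833/1228, d=(M2−M1)/(6·2)=671/307, b=Δ1−h1·(2M1+M2)/6=-2991/614
seg 2: a=-3, c=M2/2=11271/1228, d=(M3−M2)/(6·1)=-8341/1228, b=Δ2−h2·(2M2+M3)/6=3447/614
seg 3: a=5, c=M3/2=-3438/307, d=(M4−M3)/(6·1)=5655/1228, b=Δ3−h3·(2M3+M4)/6=4413/1228
seg 4: a=2, c=M4/2=3213/1228, d=(M5−M4)/(6·2)=-1071/2456, b=Δ4−h4·(2M4+M5)/6=-3063/614
t_q=3/2 → seg 0, τ=3/2; S=-4+8517/1228·τ+0·τ²+-537/1228·τ³=48409/9824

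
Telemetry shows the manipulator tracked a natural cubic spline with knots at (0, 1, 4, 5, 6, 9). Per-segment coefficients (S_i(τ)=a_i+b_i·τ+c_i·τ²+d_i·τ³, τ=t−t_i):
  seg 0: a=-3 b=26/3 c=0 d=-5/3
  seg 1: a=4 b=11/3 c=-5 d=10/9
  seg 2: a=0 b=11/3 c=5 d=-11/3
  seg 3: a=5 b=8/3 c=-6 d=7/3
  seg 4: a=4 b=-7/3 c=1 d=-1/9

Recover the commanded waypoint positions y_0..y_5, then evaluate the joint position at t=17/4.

y_0=-3 y_1=4 y_2=0 y_3=5 y_4=4 y_5=3
S(17/4) = 75/64

y_0 = S_0(0) = a_0 = -3
y_1 = S_1(0) = a_1 = 4
y_2 = S_2(0) = a_2 = 0
y_3 = S_3(0) = a_3 = 5
y_4 = S_4(0) = a_4 = 4
y_5 = S_4(3) = 3
t_q=17/4 is in segment 2 (τ=1/4); S_2(τ)=75/64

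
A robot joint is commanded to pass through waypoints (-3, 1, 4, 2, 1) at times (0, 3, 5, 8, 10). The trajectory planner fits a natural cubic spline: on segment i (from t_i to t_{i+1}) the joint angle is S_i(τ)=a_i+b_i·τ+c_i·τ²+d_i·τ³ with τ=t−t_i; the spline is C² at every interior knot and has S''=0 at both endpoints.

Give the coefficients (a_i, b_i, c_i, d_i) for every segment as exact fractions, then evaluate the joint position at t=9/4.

  seg 0: a=-3 b=1963/1740 c=0 d=119/5220
  seg 1: a=1 b=1517/870 c=119/580 d=-569/3480
  seg 2: a=4 b=262/435 c=-45/58 d=307/2610
  seg 3: a=2 b=-763/870 c=41/145 d=-41/870
S(9/4) = -7497/37120

Δ: Δ0=4/3, Δ1=3/2, Δ2=-2/3, Δ3=-1/2
row 1: diag=10, rhs=1; c'=1/5, d'=1/10
row 2: denom=10−2·1/5=48/5; d'=(-13−2·1/10)/(48/5)=-11/8
row 3: denom=10−3·5/16=145/16; d'=(1−3·-11/8)/(145/16)=82/145
back: M3=82/145
back: M2=-11/8−5/16·82/145=-45/29
back: M1=1/10−1/5·-45/29=119/290
M: M0=0, M1=119/290, M2=-45/29, M3=82/145, M4=0
seg 0: a=-3, c=M0/2=0, d=(M1−M0)/(6·3)=119/5220, b=Δ0−h0·(2M0+M1)/6=1963/1740
seg 1: a=1, c=M1/2=119/580, d=(M2−M1)/(6·2)=-569/3480, b=Δ1−h1·(2M1+M2)/6=1517/870
seg 2: a=4, c=M2/2=-45/58, d=(M3−M2)/(6·3)=307/2610, b=Δ2−h2·(2M2+M3)/6=262/435
seg 3: a=2, c=M3/2=41/145, d=(M4−M3)/(6·2)=-41/870, b=Δ3−h3·(2M3+M4)/6=-763/870
t_q=9/4 → seg 0, τ=9/4; S=-3+1963/1740·τ+0·τ²+119/5220·τ³=-7497/37120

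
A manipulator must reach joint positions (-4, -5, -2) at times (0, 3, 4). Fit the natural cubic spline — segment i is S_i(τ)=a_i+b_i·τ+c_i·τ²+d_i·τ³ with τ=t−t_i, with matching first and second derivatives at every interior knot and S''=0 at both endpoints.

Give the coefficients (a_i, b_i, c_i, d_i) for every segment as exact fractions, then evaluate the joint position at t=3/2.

  seg 0: a=-4 b=-19/12 c=0 d=5/36
  seg 1: a=-5 b=13/6 c=5/4 d=-5/12
S(3/2) = -189/32

Δ: Δ0=-1/3, Δ1=3
row 1: diag=8, rhs=20; c'=1/8, d'=5/2
back: M1=5/2
M: M0=0, M1=5/2, M2=0
seg 0: a=-4, c=M0/2=0, d=(M1−M0)/(6·3)=5/36, b=Δ0−h0·(2M0+M1)/6=-19/12
seg 1: a=-5, c=M1/2=5/4, d=(M2−M1)/(6·1)=-5/12, b=Δ1−h1·(2M1+M2)/6=13/6
t_q=3/2 → seg 0, τ=3/2; S=-4+-19/12·τ+0·τ²+5/36·τ³=-189/32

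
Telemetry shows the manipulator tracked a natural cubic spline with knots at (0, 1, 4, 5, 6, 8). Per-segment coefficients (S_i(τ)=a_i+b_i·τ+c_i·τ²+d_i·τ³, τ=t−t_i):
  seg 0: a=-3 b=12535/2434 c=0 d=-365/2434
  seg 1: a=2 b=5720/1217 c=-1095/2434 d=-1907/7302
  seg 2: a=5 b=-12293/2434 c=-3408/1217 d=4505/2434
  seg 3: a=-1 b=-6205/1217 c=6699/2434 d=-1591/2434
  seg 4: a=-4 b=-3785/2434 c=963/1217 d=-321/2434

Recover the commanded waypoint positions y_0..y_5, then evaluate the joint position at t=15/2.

y_0=-3 y_1=2 y_2=5 y_3=-1 y_4=-4 y_5=-5
S(15/2) = -97307/19472

y_0 = S_0(0) = a_0 = -3
y_1 = S_1(0) = a_1 = 2
y_2 = S_2(0) = a_2 = 5
y_3 = S_3(0) = a_3 = -1
y_4 = S_4(0) = a_4 = -4
y_5 = S_4(2) = -5
t_q=15/2 is in segment 4 (τ=3/2); S_4(τ)=-97307/19472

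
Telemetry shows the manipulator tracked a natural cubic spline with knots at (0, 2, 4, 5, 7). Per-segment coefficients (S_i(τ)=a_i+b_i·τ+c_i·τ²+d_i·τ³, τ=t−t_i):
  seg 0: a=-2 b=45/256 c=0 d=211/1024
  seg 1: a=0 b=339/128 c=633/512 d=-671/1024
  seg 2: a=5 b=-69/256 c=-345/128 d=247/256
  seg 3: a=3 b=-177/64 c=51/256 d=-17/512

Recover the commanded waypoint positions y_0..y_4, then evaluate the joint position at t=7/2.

y_0 = S_0(0) = a_0 = -2
y_1 = S_1(0) = a_1 = 0
y_2 = S_2(0) = a_2 = 5
y_3 = S_3(0) = a_3 = 3
y_4 = S_3(2) = -2
t_q=7/2 is in segment 1 (τ=3/2); S_1(τ)=37215/8192

y_0=-2 y_1=0 y_2=5 y_3=3 y_4=-2
S(7/2) = 37215/8192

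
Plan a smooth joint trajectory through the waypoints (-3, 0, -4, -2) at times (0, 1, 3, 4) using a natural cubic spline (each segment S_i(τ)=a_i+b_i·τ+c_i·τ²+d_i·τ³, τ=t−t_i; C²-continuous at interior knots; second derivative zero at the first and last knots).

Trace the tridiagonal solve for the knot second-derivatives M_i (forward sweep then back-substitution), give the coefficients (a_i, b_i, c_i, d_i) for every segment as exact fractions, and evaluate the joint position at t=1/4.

  seg 0: a=-3 b=67/16 c=0 d=-19/16
  seg 1: a=0 b=5/8 c=-57/16 d=9/8
  seg 2: a=-4 b=-1/8 c=51/16 d=-17/16
S(1/4) = -2019/1024

Δ: Δ0=3, Δ1=-2, Δ2=2
row 1: diag=6, rhs=-30; c'=1/3, d'=-5
row 2: denom=6−2·1/3=16/3; d'=(24−2·-5)/(16/3)=51/8
back: M2=51/8
back: M1=-5−1/3·51/8=-57/8
M: M0=0, M1=-57/8, M2=51/8, M3=0
seg 0: a=-3, c=M0/2=0, d=(M1−M0)/(6·1)=-19/16, b=Δ0−h0·(2M0+M1)/6=67/16
seg 1: a=0, c=M1/2=-57/16, d=(M2−M1)/(6·2)=9/8, b=Δ1−h1·(2M1+M2)/6=5/8
seg 2: a=-4, c=M2/2=51/16, d=(M3−M2)/(6·1)=-17/16, b=Δ2−h2·(2M2+M3)/6=-1/8
t_q=1/4 → seg 0, τ=1/4; S=-3+67/16·τ+0·τ²+-19/16·τ³=-2019/1024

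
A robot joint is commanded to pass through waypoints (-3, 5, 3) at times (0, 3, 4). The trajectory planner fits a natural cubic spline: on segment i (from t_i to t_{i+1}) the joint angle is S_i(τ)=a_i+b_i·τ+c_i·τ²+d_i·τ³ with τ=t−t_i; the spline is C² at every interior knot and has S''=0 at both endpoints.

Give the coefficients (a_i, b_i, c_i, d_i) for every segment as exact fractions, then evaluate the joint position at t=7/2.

  seg 0: a=-3 b=53/12 c=0 d=-7/36
  seg 1: a=5 b=-5/6 c=-7/4 d=7/12
S(7/2) = 135/32

Δ: Δ0=8/3, Δ1=-2
row 1: diag=8, rhs=-28; c'=1/8, d'=-7/2
back: M1=-7/2
M: M0=0, M1=-7/2, M2=0
seg 0: a=-3, c=M0/2=0, d=(M1−M0)/(6·3)=-7/36, b=Δ0−h0·(2M0+M1)/6=53/12
seg 1: a=5, c=M1/2=-7/4, d=(M2−M1)/(6·1)=7/12, b=Δ1−h1·(2M1+M2)/6=-5/6
t_q=7/2 → seg 1, τ=1/2; S=5+-5/6·τ+-7/4·τ²+7/12·τ³=135/32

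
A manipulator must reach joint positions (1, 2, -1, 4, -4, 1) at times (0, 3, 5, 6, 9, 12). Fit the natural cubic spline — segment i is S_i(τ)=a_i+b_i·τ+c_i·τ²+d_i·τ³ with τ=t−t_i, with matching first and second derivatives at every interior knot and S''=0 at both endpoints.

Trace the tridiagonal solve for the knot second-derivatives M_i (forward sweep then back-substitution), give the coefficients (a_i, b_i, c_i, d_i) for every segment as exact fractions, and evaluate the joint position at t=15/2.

Δ: Δ0=1/3, Δ1=-3/2, Δ2=5, Δ3=-8/3, Δ4=5/3
row 1: diag=10, rhs=-11; c'=1/5, d'=-11/10
row 2: denom=6−2·1/5=28/5; d'=(39−2·-11/10)/(28/5)=103/14
row 3: denom=8−1·5/28=219/28; d'=(-46−1·103/14)/(219/28)=-498/73
row 4: denom=12−3·28/73=792/73; d'=(26−3·-498/73)/(792/73)=424/99
back: M4=424/99
back: M3=-498/73−28/73·424/99=-838/99
back: M2=103/14−5/28·-838/99=878/99
back: M1=-11/10−1/5·878/99=-569/198
M: M0=0, M1=-569/198, M2=878/99, M3=-838/99, M4=424/99, M5=0
seg 0: a=1, c=M0/2=0, d=(M1−M0)/(6·3)=-569/3564, b=Δ0−h0·(2M0+M1)/6=701/396
seg 1: a=2, c=M1/2=-569/396, d=(M2−M1)/(6·2)=775/792, b=Δ1−h1·(2M1+M2)/6=-503/198
seg 2: a=-1, c=M2/2=439/99, d=(M3−M2)/(6·1)=-26/9, b=Δ2−h2·(2M2+M3)/6=38/11
seg 3: a=4, c=M3/2=-419/99, d=(M4−M3)/(6·3)=631/891, b=Δ3−h3·(2M3+M4)/6=362/99
seg 4: a=-4, c=M4/2=212/99, d=(M5−M4)/(6·3)=-212/891, b=Δ4−h4·(2M4+M5)/6=-259/99
t_q=15/2 → seg 3, τ=3/2; S=4+362/99·τ+-419/99·τ²+631/891·τ³=207/88

  seg 0: a=1 b=701/396 c=0 d=-569/3564
  seg 1: a=2 b=-503/198 c=-569/396 d=775/792
  seg 2: a=-1 b=38/11 c=439/99 d=-26/9
  seg 3: a=4 b=362/99 c=-419/99 d=631/891
  seg 4: a=-4 b=-259/99 c=212/99 d=-212/891
S(15/2) = 207/88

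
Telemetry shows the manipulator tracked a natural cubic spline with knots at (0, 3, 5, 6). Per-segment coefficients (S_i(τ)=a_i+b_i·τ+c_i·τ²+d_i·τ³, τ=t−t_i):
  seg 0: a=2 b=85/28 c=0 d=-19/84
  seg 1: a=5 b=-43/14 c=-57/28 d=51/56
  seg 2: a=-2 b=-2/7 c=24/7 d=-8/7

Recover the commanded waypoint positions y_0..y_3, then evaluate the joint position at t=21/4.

y_0 = S_0(0) = a_0 = 2
y_1 = S_1(0) = a_1 = 5
y_2 = S_2(0) = a_2 = -2
y_3 = S_2(1) = 0
t_q=21/4 is in segment 2 (τ=1/4); S_2(τ)=-15/8

y_0=2 y_1=5 y_2=-2 y_3=0
S(21/4) = -15/8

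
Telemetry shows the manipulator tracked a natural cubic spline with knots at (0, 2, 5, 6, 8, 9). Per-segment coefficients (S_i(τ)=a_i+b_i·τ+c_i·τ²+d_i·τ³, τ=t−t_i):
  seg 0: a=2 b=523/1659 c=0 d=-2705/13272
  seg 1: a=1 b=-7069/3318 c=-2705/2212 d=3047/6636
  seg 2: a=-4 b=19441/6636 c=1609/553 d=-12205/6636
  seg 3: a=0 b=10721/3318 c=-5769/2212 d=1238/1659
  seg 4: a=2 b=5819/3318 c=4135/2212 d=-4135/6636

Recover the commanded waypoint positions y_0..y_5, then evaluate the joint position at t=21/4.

y_0=2 y_1=1 y_2=-4 y_3=0 y_4=2 y_5=5
S(21/4) = -440911/141568

y_0 = S_0(0) = a_0 = 2
y_1 = S_1(0) = a_1 = 1
y_2 = S_2(0) = a_2 = -4
y_3 = S_3(0) = a_3 = 0
y_4 = S_4(0) = a_4 = 2
y_5 = S_4(1) = 5
t_q=21/4 is in segment 2 (τ=1/4); S_2(τ)=-440911/141568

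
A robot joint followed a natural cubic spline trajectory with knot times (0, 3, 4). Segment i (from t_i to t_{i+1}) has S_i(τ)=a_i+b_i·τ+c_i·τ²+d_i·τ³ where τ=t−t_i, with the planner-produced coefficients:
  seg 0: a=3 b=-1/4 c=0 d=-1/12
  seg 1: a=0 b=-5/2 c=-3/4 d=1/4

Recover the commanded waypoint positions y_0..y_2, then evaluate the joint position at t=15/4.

y_0 = S_0(0) = a_0 = 3
y_1 = S_1(0) = a_1 = 0
y_2 = S_1(1) = -3
t_q=15/4 is in segment 1 (τ=3/4); S_1(τ)=-561/256

y_0=3 y_1=0 y_2=-3
S(15/4) = -561/256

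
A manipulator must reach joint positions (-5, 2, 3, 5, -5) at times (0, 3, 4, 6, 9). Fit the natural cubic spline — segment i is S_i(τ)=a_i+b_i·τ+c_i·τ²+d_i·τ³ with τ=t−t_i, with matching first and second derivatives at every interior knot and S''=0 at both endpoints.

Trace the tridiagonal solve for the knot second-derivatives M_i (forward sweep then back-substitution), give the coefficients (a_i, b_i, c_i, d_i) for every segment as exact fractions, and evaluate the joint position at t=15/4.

  seg 0: a=-5 b=212/73 c=0 d=-125/1971
  seg 1: a=2 b=87/73 c=-125/219 d=83/219
  seg 2: a=3 b=260/219 c=124/219 d=-289/876
  seg 3: a=5 b=-37/73 c=-619/438 d=619/3942
S(15/4) = 12767/4672

Δ: Δ0=7/3, Δ1=1, Δ2=1, Δ3=-10/3
row 1: diag=8, rhs=-8; c'=1/8, d'=-1
row 2: denom=6−1·1/8=47/8; d'=(0−1·-1)/(47/8)=8/47
row 3: denom=10−2·16/47=438/47; d'=(-26−2·8/47)/(438/47)=-619/219
back: M3=-619/219
back: M2=8/47−16/47·-619/219=248/219
back: M1=-1−1/8·248/219=-250/219
M: M0=0, M1=-250/219, M2=248/219, M3=-619/219, M4=0
seg 0: a=-5, c=M0/2=0, d=(M1−M0)/(6·3)=-125/1971, b=Δ0−h0·(2M0+M1)/6=212/73
seg 1: a=2, c=M1/2=-125/219, d=(M2−M1)/(6·1)=83/219, b=Δ1−h1·(2M1+M2)/6=87/73
seg 2: a=3, c=M2/2=124/219, d=(M3−M2)/(6·2)=-289/876, b=Δ2−h2·(2M2+M3)/6=260/219
seg 3: a=5, c=M3/2=-619/438, d=(M4−M3)/(6·3)=619/3942, b=Δ3−h3·(2M3+M4)/6=-37/73
t_q=15/4 → seg 1, τ=3/4; S=2+87/73·τ+-125/219·τ²+83/219·τ³=12767/4672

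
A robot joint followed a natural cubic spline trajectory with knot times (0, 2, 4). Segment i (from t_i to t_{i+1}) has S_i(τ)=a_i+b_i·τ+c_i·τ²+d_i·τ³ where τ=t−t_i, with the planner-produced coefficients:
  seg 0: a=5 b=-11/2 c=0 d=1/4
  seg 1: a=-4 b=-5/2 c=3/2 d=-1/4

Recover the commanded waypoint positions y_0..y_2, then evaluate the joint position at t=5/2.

y_0 = S_0(0) = a_0 = 5
y_1 = S_1(0) = a_1 = -4
y_2 = S_1(2) = -5
t_q=5/2 is in segment 1 (τ=1/2); S_1(τ)=-157/32

y_0=5 y_1=-4 y_2=-5
S(5/2) = -157/32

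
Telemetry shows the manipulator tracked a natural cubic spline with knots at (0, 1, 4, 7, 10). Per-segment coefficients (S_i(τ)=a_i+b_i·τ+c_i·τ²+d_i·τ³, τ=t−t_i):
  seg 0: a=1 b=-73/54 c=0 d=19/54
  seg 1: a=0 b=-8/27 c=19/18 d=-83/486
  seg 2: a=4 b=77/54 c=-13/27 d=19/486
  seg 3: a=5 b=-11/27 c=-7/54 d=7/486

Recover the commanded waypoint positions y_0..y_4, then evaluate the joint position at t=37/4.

y_0=1 y_1=0 y_2=4 y_3=5 y_4=3
S(37/4) = 1379/384

y_0 = S_0(0) = a_0 = 1
y_1 = S_1(0) = a_1 = 0
y_2 = S_2(0) = a_2 = 4
y_3 = S_3(0) = a_3 = 5
y_4 = S_3(3) = 3
t_q=37/4 is in segment 3 (τ=9/4); S_3(τ)=1379/384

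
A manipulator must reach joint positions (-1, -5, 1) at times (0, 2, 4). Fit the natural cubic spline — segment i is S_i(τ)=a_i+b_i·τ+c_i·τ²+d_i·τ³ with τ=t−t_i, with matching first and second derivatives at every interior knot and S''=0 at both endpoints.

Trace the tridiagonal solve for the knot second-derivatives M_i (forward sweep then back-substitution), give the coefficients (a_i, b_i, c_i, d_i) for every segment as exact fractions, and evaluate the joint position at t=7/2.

Δ: Δ0=-2, Δ1=3
row 1: diag=8, rhs=30; c'=1/4, d'=15/4
back: M1=15/4
M: M0=0, M1=15/4, M2=0
seg 0: a=-1, c=M0/2=0, d=(M1−M0)/(6·2)=5/16, b=Δ0−h0·(2M0+M1)/6=-13/4
seg 1: a=-5, c=M1/2=15/8, d=(M2−M1)/(6·2)=-5/16, b=Δ1−h1·(2M1+M2)/6=1/2
t_q=7/2 → seg 1, τ=3/2; S=-5+1/2·τ+15/8·τ²+-5/16·τ³=-139/128

  seg 0: a=-1 b=-13/4 c=0 d=5/16
  seg 1: a=-5 b=1/2 c=15/8 d=-5/16
S(7/2) = -139/128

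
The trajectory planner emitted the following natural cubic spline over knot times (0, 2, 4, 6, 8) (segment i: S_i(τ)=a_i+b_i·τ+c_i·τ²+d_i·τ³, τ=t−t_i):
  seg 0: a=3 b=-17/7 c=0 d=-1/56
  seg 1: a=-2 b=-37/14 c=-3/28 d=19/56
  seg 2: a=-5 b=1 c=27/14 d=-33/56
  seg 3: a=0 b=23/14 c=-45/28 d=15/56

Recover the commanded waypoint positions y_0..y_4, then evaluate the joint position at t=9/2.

y_0=3 y_1=-2 y_2=-5 y_3=0 y_4=-1
S(9/2) = -1833/448

y_0 = S_0(0) = a_0 = 3
y_1 = S_1(0) = a_1 = -2
y_2 = S_2(0) = a_2 = -5
y_3 = S_3(0) = a_3 = 0
y_4 = S_3(2) = -1
t_q=9/2 is in segment 2 (τ=1/2); S_2(τ)=-1833/448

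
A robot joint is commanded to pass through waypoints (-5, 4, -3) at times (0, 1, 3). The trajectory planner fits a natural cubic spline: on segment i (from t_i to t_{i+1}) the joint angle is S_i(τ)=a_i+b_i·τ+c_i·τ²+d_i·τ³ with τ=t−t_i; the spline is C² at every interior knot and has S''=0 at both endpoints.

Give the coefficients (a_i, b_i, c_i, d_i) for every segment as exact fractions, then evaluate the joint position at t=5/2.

  seg 0: a=-5 b=133/12 c=0 d=-25/12
  seg 1: a=4 b=29/6 c=-25/4 d=25/24
S(5/2) = 45/64

Δ: Δ0=9, Δ1=-7/2
row 1: diag=6, rhs=-75; c'=1/3, d'=-25/2
back: M1=-25/2
M: M0=0, M1=-25/2, M2=0
seg 0: a=-5, c=M0/2=0, d=(M1−M0)/(6·1)=-25/12, b=Δ0−h0·(2M0+M1)/6=133/12
seg 1: a=4, c=M1/2=-25/4, d=(M2−M1)/(6·2)=25/24, b=Δ1−h1·(2M1+M2)/6=29/6
t_q=5/2 → seg 1, τ=3/2; S=4+29/6·τ+-25/4·τ²+25/24·τ³=45/64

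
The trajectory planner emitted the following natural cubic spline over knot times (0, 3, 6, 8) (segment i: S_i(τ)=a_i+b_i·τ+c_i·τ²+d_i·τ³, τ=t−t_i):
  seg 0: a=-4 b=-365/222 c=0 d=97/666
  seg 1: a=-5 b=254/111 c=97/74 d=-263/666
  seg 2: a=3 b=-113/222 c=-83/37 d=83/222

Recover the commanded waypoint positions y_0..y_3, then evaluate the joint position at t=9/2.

y_0 = S_0(0) = a_0 = -4
y_1 = S_1(0) = a_1 = -5
y_2 = S_2(0) = a_2 = 3
y_3 = S_2(2) = -4
t_q=9/2 is in segment 1 (τ=3/2); S_1(τ)=29/592

y_0=-4 y_1=-5 y_2=3 y_3=-4
S(9/2) = 29/592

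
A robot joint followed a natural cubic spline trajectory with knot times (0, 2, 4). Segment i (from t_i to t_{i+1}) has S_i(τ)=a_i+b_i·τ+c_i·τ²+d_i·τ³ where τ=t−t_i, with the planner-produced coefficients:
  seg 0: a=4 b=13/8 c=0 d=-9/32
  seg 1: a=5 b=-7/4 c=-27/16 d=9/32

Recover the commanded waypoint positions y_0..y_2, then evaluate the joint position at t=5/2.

y_0 = S_0(0) = a_0 = 4
y_1 = S_1(0) = a_1 = 5
y_2 = S_1(2) = -3
t_q=5/2 is in segment 1 (τ=1/2); S_1(τ)=957/256

y_0=4 y_1=5 y_2=-3
S(5/2) = 957/256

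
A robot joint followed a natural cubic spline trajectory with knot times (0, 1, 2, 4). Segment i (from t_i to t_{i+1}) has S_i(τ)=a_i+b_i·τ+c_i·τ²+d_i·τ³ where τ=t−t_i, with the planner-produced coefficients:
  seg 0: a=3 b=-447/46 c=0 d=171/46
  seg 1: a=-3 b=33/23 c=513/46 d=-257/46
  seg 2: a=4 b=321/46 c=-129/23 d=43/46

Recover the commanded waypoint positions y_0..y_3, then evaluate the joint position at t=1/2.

y_0 = S_0(0) = a_0 = 3
y_1 = S_1(0) = a_1 = -3
y_2 = S_2(0) = a_2 = 4
y_3 = S_2(2) = 3
t_q=1/2 is in segment 0 (τ=1/2); S_0(τ)=-513/368

y_0=3 y_1=-3 y_2=4 y_3=3
S(1/2) = -513/368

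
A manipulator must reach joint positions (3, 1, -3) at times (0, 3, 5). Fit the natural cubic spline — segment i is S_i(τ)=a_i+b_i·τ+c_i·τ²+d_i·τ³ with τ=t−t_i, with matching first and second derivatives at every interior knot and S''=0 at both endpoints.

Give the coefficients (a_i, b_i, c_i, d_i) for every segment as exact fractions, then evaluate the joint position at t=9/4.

Δ: Δ0=-2/3, Δ1=-2
row 1: diag=10, rhs=-8; c'=1/5, d'=-4/5
back: M1=-4/5
M: M0=0, M1=-4/5, M2=0
seg 0: a=3, c=M0/2=0, d=(M1−M0)/(6·3)=-2/45, b=Δ0−h0·(2M0+M1)/6=-4/15
seg 1: a=1, c=M1/2=-2/5, d=(M2−M1)/(6·2)=1/15, b=Δ1−h1·(2M1+M2)/6=-22/15
t_q=9/4 → seg 0, τ=9/4; S=3+-4/15·τ+0·τ²+-2/45·τ³=303/160

  seg 0: a=3 b=-4/15 c=0 d=-2/45
  seg 1: a=1 b=-22/15 c=-2/5 d=1/15
S(9/4) = 303/160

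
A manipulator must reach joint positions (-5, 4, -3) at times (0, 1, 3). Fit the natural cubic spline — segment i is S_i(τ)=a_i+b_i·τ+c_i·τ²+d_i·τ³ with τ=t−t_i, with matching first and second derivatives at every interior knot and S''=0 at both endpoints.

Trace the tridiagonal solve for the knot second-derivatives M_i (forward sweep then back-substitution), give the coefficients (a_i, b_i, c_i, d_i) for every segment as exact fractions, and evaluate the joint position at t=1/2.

Δ: Δ0=9, Δ1=-7/2
row 1: diag=6, rhs=-75; c'=1/3, d'=-25/2
back: M1=-25/2
M: M0=0, M1=-25/2, M2=0
seg 0: a=-5, c=M0/2=0, d=(M1−M0)/(6·1)=-25/12, b=Δ0−h0·(2M0+M1)/6=133/12
seg 1: a=4, c=M1/2=-25/4, d=(M2−M1)/(6·2)=25/24, b=Δ1−h1·(2M1+M2)/6=29/6
t_q=1/2 → seg 0, τ=1/2; S=-5+133/12·τ+0·τ²+-25/12·τ³=9/32

  seg 0: a=-5 b=133/12 c=0 d=-25/12
  seg 1: a=4 b=29/6 c=-25/4 d=25/24
S(1/2) = 9/32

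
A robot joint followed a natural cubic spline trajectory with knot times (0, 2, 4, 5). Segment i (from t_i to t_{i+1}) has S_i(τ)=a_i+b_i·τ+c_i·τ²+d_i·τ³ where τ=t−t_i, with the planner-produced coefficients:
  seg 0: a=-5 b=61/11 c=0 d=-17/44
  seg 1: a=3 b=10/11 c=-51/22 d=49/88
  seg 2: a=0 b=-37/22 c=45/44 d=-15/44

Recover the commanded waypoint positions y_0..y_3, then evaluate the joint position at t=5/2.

y_0 = S_0(0) = a_0 = -5
y_1 = S_1(0) = a_1 = 3
y_2 = S_2(0) = a_2 = 0
y_3 = S_2(1) = -1
t_q=5/2 is in segment 1 (τ=1/2); S_1(τ)=2073/704

y_0=-5 y_1=3 y_2=0 y_3=-1
S(5/2) = 2073/704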